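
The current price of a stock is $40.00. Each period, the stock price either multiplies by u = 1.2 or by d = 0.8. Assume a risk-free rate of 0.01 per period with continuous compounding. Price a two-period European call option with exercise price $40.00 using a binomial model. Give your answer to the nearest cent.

$4.76

Risk-neutral probability p = (e^0.01 − 0.8)/(1.2 − 0.8) = 0.2101/0.4000 = 0.5251
Terminal stock prices: S_uu = 57.6, S_ud = 38.4, S_dd = 25.6
Terminal payoffs (S − K): max(17.6, 0) = 17.6, max(-1.6, 0) = 0, max(-14.4, 0) = 0
Node u (S = 48): V_u = e^(−0.01)·[0.5251·17.6000 + 0.4749·0.0000] = 9.1502
Node d (S = 32): V_d = e^(−0.01)·[0.5251·0.0000 + 0.4749·0.0000] = 0.0000
Node 0 (S = 40): V_0 = e^(−0.01)·[0.5251·9.1502 + 0.4749·0.0000] = 4.7572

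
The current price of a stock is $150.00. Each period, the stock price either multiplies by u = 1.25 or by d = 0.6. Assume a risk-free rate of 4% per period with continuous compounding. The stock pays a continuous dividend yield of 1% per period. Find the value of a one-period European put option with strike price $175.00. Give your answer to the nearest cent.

Per-period risk-free factor R = e^0.04 = 1.0408; dividend-adjusted growth = e^(0.04−0.01) = 1.0305.
Risk-neutral probability p = (1.0305 − 0.6)/(1.25 − 0.6) = 0.4305/0.6500 = 0.6622
Terminal stock prices: S_u = 187.5, S_d = 90
Terminal payoffs (K − S): max(-12.5, 0) = 0, max(85, 0) = 85
Node 0 (S = 150): V_0 = e^(−0.04)·[0.6622·0.0000 + 0.3378·85.0000] = 27.5841

$27.58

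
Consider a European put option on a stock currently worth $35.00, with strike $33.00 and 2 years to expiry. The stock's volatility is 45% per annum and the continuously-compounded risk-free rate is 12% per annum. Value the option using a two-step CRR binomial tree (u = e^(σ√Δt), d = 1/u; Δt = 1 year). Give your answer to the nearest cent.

$3.31

CRR parameters: u = e^(σ√Δt) = e^(0.45·√1) = 1.5683, d = 1/u = 0.6376
Per-period rate: rΔt = 0.12·1 = 0.12, so R = e^0.12 = 1.1275
Risk-neutral probability p = (e^0.12 − 0.6376)/(1.5683 − 0.6376) = 0.4899/0.9307 = 0.5264
Terminal stock prices: S_uu = 86.09, S_ud = 35, S_dd = 14.23
Terminal payoffs (K − S): max(-53.09, 0) = 0, max(-2, 0) = 0, max(18.77, 0) = 18.77
Node u (S = 54.89): V_u = e^(−0.12)·[0.5264·0.0000 + 0.4736·0.0000] = 0.0000
Node d (S = 22.32): V_d = e^(−0.12)·[0.5264·0.0000 + 0.4736·18.7701] = 7.8851
Node 0 (S = 35): V_0 = e^(−0.12)·[0.5264·0.0000 + 0.4736·7.8851] = 3.3124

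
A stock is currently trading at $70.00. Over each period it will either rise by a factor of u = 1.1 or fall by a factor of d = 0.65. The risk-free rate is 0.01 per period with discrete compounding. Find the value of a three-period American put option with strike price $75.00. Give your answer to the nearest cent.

Risk-neutral probability p = (1 + 0.01 − 0.65)/(1.1 − 0.65) = 0.3600/0.4500 = 0.8000
Terminal stock prices: S_uuu = 93.17, S_uud = 55.06, S_udd = 32.53, S_ddd = 19.22
Terminal payoffs (K − S): max(-18.17, 0) = 0, max(19.94, 0) = 19.94, max(42.47, 0) = 42.47, max(55.78, 0) = 55.78
Node uu (S = 84.7): continuation = 1/1.01·[0.8000·0.0000 + 0.2000·19.9450] = 3.9495; exercise value = 0.0000 ≤ continuation, so V_uu = 3.9495
Node ud (S = 50.05): continuation = 1/1.01·[0.8000·19.9450 + 0.2000·42.4675] = 24.2074; exercise value = 24.9500 > continuation, so V_ud = 24.9500 (exercise)
Node dd (S = 29.58): continuation = 1/1.01·[0.8000·42.4675 + 0.2000·55.7763] = 44.6824; exercise value = 45.4250 > continuation, so V_dd = 45.4250 (exercise)
Node u (S = 77): continuation = 1/1.01·[0.8000·3.9495 + 0.2000·24.9500] = 8.0689; exercise value = 0.0000 ≤ continuation, so V_u = 8.0689
Node d (S = 45.5): continuation = 1/1.01·[0.8000·24.9500 + 0.2000·45.4250] = 28.7574; exercise value = 29.5000 > continuation, so V_d = 29.5000 (exercise)
Node 0 (S = 70): continuation = 1/1.01·[0.8000·8.0689 + 0.2000·29.5000] = 12.2328; exercise value = 5.0000 ≤ continuation, so V_0 = 12.2328

$12.23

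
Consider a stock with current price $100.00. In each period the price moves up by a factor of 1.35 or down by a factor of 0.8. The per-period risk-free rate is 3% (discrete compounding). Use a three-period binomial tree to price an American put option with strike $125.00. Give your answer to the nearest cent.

Risk-neutral probability p = (1 + 0.03 − 0.8)/(1.35 − 0.8) = 0.2300/0.5500 = 0.4182
Terminal stock prices: S_uuu = 246, S_uud = 145.8, S_udd = 86.4, S_ddd = 51.2
Terminal payoffs (K − S): max(-121, 0) = 0, max(-20.8, 0) = 0, max(38.6, 0) = 38.6, max(73.8, 0) = 73.8
Node uu (S = 182.3): continuation = 1/1.03·[0.4182·0.0000 + 0.5818·0.0000] = 0.0000; exercise value = 0.0000 ≤ continuation, so V_uu = 0.0000
Node ud (S = 108): continuation = 1/1.03·[0.4182·0.0000 + 0.5818·38.6000] = 21.8041; exercise value = 17.0000 ≤ continuation, so V_ud = 21.8041
Node dd (S = 64): continuation = 1/1.03·[0.4182·38.6000 + 0.5818·73.8000] = 57.3592; exercise value = 61.0000 > continuation, so V_dd = 61.0000 (exercise)
Node u (S = 135): continuation = 1/1.03·[0.4182·0.0000 + 0.5818·21.8041] = 12.3165; exercise value = 0.0000 ≤ continuation, so V_u = 12.3165
Node d (S = 80): continuation = 1/1.03·[0.4182·21.8041 + 0.5818·61.0000] = 43.3097; exercise value = 45.0000 > continuation, so V_d = 45.0000 (exercise)
Node 0 (S = 100): continuation = 1/1.03·[0.4182·12.3165 + 0.5818·45.0000] = 30.4198; exercise value = 25.0000 ≤ continuation, so V_0 = 30.4198

$30.42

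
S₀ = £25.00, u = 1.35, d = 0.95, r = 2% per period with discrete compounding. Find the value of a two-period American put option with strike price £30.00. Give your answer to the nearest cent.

£5.06

Risk-neutral probability p = (1 + 0.02 − 0.95)/(1.35 − 0.95) = 0.0700/0.4000 = 0.1750
Terminal stock prices: S_uu = 45.56, S_ud = 32.06, S_dd = 22.56
Terminal payoffs (K − S): max(-15.56, 0) = 0, max(-2.062, 0) = 0, max(7.438, 0) = 7.438
Node u (S = 33.75): continuation = 1/1.02·[0.1750·0.0000 + 0.8250·0.0000] = 0.0000; exercise value = 0.0000 ≤ continuation, so V_u = 0.0000
Node d (S = 23.75): continuation = 1/1.02·[0.1750·0.0000 + 0.8250·7.4375] = 6.0156; exercise value = 6.2500 > continuation, so V_d = 6.2500 (exercise)
Node 0 (S = 25): continuation = 1/1.02·[0.1750·0.0000 + 0.8250·6.2500] = 5.0551; exercise value = 5.0000 ≤ continuation, so V_0 = 5.0551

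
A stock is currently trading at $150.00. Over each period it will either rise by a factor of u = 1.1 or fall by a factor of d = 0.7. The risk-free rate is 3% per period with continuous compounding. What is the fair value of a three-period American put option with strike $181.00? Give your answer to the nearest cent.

$31.00

Risk-neutral probability p = (e^0.03 − 0.7)/(1.1 − 0.7) = 0.3305/0.4000 = 0.8261
Terminal stock prices: S_uuu = 199.7, S_uud = 127.1, S_udd = 80.85, S_ddd = 51.45
Terminal payoffs (K − S): max(-18.65, 0) = 0, max(53.95, 0) = 53.95, max(100.2, 0) = 100.2, max(129.6, 0) = 129.6
Node uu (S = 181.5): continuation = e^(−0.03)·[0.8261·0.0000 + 0.1739·53.9500] = 9.1027; exercise value = 0.0000 ≤ continuation, so V_uu = 9.1027
Node ud (S = 115.5): continuation = e^(−0.03)·[0.8261·53.9500 + 0.1739·100.1500] = 60.1506; exercise value = 65.5000 > continuation, so V_ud = 65.5000 (exercise)
Node dd (S = 73.5): continuation = e^(−0.03)·[0.8261·100.1500 + 0.1739·129.5500] = 102.1506; exercise value = 107.5000 > continuation, so V_dd = 107.5000 (exercise)
Node u (S = 165): continuation = e^(−0.03)·[0.8261·9.1027 + 0.1739·65.5000] = 18.3493; exercise value = 16.0000 ≤ continuation, so V_u = 18.3493
Node d (S = 105): continuation = e^(−0.03)·[0.8261·65.5000 + 0.1739·107.5000] = 70.6506; exercise value = 76.0000 > continuation, so V_d = 76.0000 (exercise)
Node 0 (S = 150): continuation = e^(−0.03)·[0.8261·18.3493 + 0.1739·76.0000] = 27.5342; exercise value = 31.0000 > continuation, so V_0 = 31.0000 (exercise)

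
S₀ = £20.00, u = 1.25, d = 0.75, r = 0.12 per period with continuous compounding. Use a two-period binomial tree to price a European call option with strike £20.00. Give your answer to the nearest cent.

£5.04

Risk-neutral probability p = (e^0.12 − 0.75)/(1.25 − 0.75) = 0.3775/0.5000 = 0.7550
Terminal stock prices: S_uu = 31.25, S_ud = 18.75, S_dd = 11.25
Terminal payoffs (S − K): max(11.25, 0) = 11.25, max(-1.25, 0) = 0, max(-8.75, 0) = 0
Node u (S = 25): V_u = e^(−0.12)·[0.7550·11.2500 + 0.2450·0.0000] = 7.5332
Node d (S = 15): V_d = e^(−0.12)·[0.7550·0.0000 + 0.2450·0.0000] = 0.0000
Node 0 (S = 20): V_0 = e^(−0.12)·[0.7550·7.5332 + 0.2450·0.0000] = 5.0444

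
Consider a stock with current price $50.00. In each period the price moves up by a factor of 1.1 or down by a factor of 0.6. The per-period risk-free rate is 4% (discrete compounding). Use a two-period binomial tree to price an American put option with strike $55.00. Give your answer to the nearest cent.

Risk-neutral probability p = (1 + 0.04 − 0.6)/(1.1 − 0.6) = 0.4400/0.5000 = 0.8800
Terminal stock prices: S_uu = 60.5, S_ud = 33, S_dd = 18
Terminal payoffs (K − S): max(-5.5, 0) = 0, max(22, 0) = 22, max(37, 0) = 37
Node u (S = 55): continuation = 1/1.04·[0.8800·0.0000 + 0.1200·22.0000] = 2.5385; exercise value = 0.0000 ≤ continuation, so V_u = 2.5385
Node d (S = 30): continuation = 1/1.04·[0.8800·22.0000 + 0.1200·37.0000] = 22.8846; exercise value = 25.0000 > continuation, so V_d = 25.0000 (exercise)
Node 0 (S = 50): continuation = 1/1.04·[0.8800·2.5385 + 0.1200·25.0000] = 5.0325; exercise value = 5.0000 ≤ continuation, so V_0 = 5.0325

$5.03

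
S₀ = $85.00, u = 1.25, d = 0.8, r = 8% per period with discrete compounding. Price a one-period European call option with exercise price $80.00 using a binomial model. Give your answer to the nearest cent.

$15.12

Risk-neutral probability p = (1 + 0.08 − 0.8)/(1.25 − 0.8) = 0.2800/0.4500 = 0.6222
Terminal stock prices: S_u = 106.2, S_d = 68
Terminal payoffs (S − K): max(26.25, 0) = 26.25, max(-12, 0) = 0
Node 0 (S = 85): V_0 = 1/1.08·[0.6222·26.2500 + 0.3778·0.0000] = 15.1235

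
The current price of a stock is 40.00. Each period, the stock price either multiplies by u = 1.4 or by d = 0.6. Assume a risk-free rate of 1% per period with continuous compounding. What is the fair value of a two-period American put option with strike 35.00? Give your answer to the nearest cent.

5.65

Risk-neutral probability p = (e^0.01 − 0.6)/(1.4 − 0.6) = 0.4101/0.8000 = 0.5126
Terminal stock prices: S_uu = 78.4, S_ud = 33.6, S_dd = 14.4
Terminal payoffs (K − S): max(-43.4, 0) = 0, max(1.4, 0) = 1.4, max(20.6, 0) = 20.6
Node u (S = 56): continuation = e^(−0.01)·[0.5126·0.0000 + 0.4874·1.4000] = 0.6756; exercise value = 0.0000 ≤ continuation, so V_u = 0.6756
Node d (S = 24): continuation = e^(−0.01)·[0.5126·1.4000 + 0.4874·20.6000] = 10.6517; exercise value = 11.0000 > continuation, so V_d = 11.0000 (exercise)
Node 0 (S = 40): continuation = e^(−0.01)·[0.5126·0.6756 + 0.4874·11.0000] = 5.6513; exercise value = 0.0000 ≤ continuation, so V_0 = 5.6513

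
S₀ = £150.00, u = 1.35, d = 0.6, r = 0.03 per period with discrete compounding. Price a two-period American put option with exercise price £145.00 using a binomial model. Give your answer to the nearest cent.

Risk-neutral probability p = (1 + 0.03 − 0.6)/(1.35 − 0.6) = 0.4300/0.7500 = 0.5733
Terminal stock prices: S_uu = 273.4, S_ud = 121.5, S_dd = 54
Terminal payoffs (K − S): max(-128.4, 0) = 0, max(23.5, 0) = 23.5, max(91, 0) = 91
Node u (S = 202.5): continuation = 1/1.03·[0.5733·0.0000 + 0.4267·23.5000] = 9.7346; exercise value = 0.0000 ≤ continuation, so V_u = 9.7346
Node d (S = 90): continuation = 1/1.03·[0.5733·23.5000 + 0.4267·91.0000] = 50.7767; exercise value = 55.0000 > continuation, so V_d = 55.0000 (exercise)
Node 0 (S = 150): continuation = 1/1.03·[0.5733·9.7346 + 0.4267·55.0000] = 28.2018; exercise value = 0.0000 ≤ continuation, so V_0 = 28.2018

£28.20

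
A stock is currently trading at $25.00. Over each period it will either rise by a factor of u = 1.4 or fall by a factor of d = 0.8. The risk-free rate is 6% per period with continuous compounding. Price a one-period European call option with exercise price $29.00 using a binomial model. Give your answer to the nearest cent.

Risk-neutral probability p = (e^0.06 − 0.8)/(1.4 − 0.8) = 0.2618/0.6000 = 0.4364
Terminal stock prices: S_u = 35, S_d = 20
Terminal payoffs (S − K): max(6, 0) = 6, max(-9, 0) = 0
Node 0 (S = 25): V_0 = e^(−0.06)·[0.4364·6.0000 + 0.5636·0.0000] = 2.4659

$2.47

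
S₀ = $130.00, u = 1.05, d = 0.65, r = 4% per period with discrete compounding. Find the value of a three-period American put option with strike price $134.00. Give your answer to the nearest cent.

$4.00

Risk-neutral probability p = (1 + 0.04 − 0.65)/(1.05 − 0.65) = 0.3900/0.4000 = 0.9750
Terminal stock prices: S_uuu = 150.5, S_uud = 93.16, S_udd = 57.67, S_ddd = 35.7
Terminal payoffs (K − S): max(-16.49, 0) = 0, max(40.84, 0) = 40.84, max(76.33, 0) = 76.33, max(98.3, 0) = 98.3
Node uu (S = 143.3): continuation = 1/1.04·[0.9750·0.0000 + 0.0250·40.8387] = 0.9817; exercise value = 0.0000 ≤ continuation, so V_uu = 0.9817
Node ud (S = 88.73): continuation = 1/1.04·[0.9750·40.8387 + 0.0250·76.3287] = 40.1212; exercise value = 45.2750 > continuation, so V_ud = 45.2750 (exercise)
Node dd (S = 54.93): continuation = 1/1.04·[0.9750·76.3287 + 0.0250·98.2987] = 73.9212; exercise value = 79.0750 > continuation, so V_dd = 79.0750 (exercise)
Node u (S = 136.5): continuation = 1/1.04·[0.9750·0.9817 + 0.0250·45.2750] = 2.0087; exercise value = 0.0000 ≤ continuation, so V_u = 2.0087
Node d (S = 84.5): continuation = 1/1.04·[0.9750·45.2750 + 0.0250·79.0750] = 44.3462; exercise value = 49.5000 > continuation, so V_d = 49.5000 (exercise)
Node 0 (S = 130): continuation = 1/1.04·[0.9750·2.0087 + 0.0250·49.5000] = 3.0730; exercise value = 4.0000 > continuation, so V_0 = 4.0000 (exercise)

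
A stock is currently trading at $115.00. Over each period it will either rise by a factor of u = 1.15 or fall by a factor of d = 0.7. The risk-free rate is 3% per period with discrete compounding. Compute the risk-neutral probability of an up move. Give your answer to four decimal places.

Risk-neutral probability p = (1 + 0.03 − 0.7)/(1.15 − 0.7) = 0.3300/0.4500 = 0.7333

p = 0.7333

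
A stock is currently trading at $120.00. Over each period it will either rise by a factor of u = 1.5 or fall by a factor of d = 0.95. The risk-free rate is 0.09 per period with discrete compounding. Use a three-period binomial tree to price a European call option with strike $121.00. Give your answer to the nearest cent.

Risk-neutral probability p = (1 + 0.09 − 0.95)/(1.5 − 0.95) = 0.1400/0.5500 = 0.2545
Terminal stock prices: S_uuu = 405, S_uud = 256.5, S_udd = 162.4, S_ddd = 102.9
Terminal payoffs (S − K): max(284, 0) = 284, max(135.5, 0) = 135.5, max(41.45, 0) = 41.45, max(-18.12, 0) = 0
Node uu (S = 270): V_uu = 1/1.09·[0.2545·284.0000 + 0.7455·135.5000] = 158.9908
Node ud (S = 171): V_ud = 1/1.09·[0.2545·135.5000 + 0.7455·41.4500] = 59.9908
Node dd (S = 108.3): V_dd = 1/1.09·[0.2545·41.4500 + 0.7455·0.0000] = 9.6797
Node u (S = 180): V_u = 1/1.09·[0.2545·158.9908 + 0.7455·59.9908] = 78.1567
Node d (S = 114): V_d = 1/1.09·[0.2545·59.9908 + 0.7455·9.6797] = 20.6295
Node 0 (S = 120): V_0 = 1/1.09·[0.2545·78.1567 + 0.7455·20.6295] = 32.3604

$32.36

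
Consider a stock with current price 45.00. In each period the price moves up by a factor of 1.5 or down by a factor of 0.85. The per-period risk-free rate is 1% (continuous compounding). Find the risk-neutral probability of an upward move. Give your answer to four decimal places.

Risk-neutral probability p = (e^0.01 − 0.85)/(1.5 − 0.85) = 0.1601/0.6500 = 0.2462

p = 0.2462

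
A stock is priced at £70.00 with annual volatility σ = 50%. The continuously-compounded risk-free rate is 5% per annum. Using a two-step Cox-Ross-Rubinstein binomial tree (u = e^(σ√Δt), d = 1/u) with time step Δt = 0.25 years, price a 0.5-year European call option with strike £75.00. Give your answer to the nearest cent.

CRR parameters: u = e^(σ√Δt) = e^(0.5·√0.25) = 1.2840, d = 1/u = 0.7788
Per-period rate: rΔt = 0.05·0.25 = 0.0125, so R = e^0.0125 = 1.0126
Risk-neutral probability p = (e^0.0125 − 0.7788)/(1.2840 − 0.7788) = 0.2338/0.5052 = 0.4627
Terminal stock prices: S_uu = 115.4, S_ud = 70, S_dd = 42.46
Terminal payoffs (S − K): max(40.41, 0) = 40.41, max(-5, 0) = 0, max(-32.54, 0) = 0
Node u (S = 89.88): V_u = e^(−0.0125)·[0.4627·40.4105 + 0.5373·0.0000] = 18.4665
Node d (S = 54.52): V_d = e^(−0.0125)·[0.4627·0.0000 + 0.5373·0.0000] = 0.0000
Node 0 (S = 70): V_0 = e^(−0.0125)·[0.4627·18.4665 + 0.5373·0.0000] = 8.4387

£8.44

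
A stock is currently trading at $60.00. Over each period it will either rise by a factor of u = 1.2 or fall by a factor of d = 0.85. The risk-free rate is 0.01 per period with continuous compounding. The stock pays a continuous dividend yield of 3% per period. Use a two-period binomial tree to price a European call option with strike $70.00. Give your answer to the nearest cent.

$2.22

Per-period risk-free factor R = e^0.01 = 1.0101; dividend-adjusted growth = e^(0.01−0.03) = 0.9802.
Risk-neutral probability p = (0.9802 − 0.85)/(1.2 − 0.85) = 0.1302/0.3500 = 0.3720
Terminal stock prices: S_uu = 86.4, S_ud = 61.2, S_dd = 43.35
Terminal payoffs (S − K): max(16.4, 0) = 16.4, max(-8.8, 0) = 0, max(-26.65, 0) = 0
Node u (S = 72): V_u = e^(−0.01)·[0.3720·16.4000 + 0.6280·0.0000] = 6.0400
Node d (S = 51): V_d = e^(−0.01)·[0.3720·0.0000 + 0.6280·0.0000] = 0.0000
Node 0 (S = 60): V_0 = e^(−0.01)·[0.3720·6.0400 + 0.6280·0.0000] = 2.2245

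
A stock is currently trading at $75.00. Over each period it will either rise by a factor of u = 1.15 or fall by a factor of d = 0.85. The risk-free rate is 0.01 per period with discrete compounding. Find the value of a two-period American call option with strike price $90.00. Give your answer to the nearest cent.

Risk-neutral probability p = (1 + 0.01 − 0.85)/(1.15 − 0.85) = 0.1600/0.3000 = 0.5333
Terminal stock prices: S_uu = 99.19, S_ud = 73.31, S_dd = 54.19
Terminal payoffs (S − K): max(9.187, 0) = 9.187, max(-16.69, 0) = 0, max(-35.81, 0) = 0
Node u (S = 86.25): continuation = 1/1.01·[0.5333·9.1875 + 0.4667·0.0000] = 4.8515; exercise value = 0.0000 ≤ continuation, so V_u = 4.8515
Node d (S = 63.75): continuation = 1/1.01·[0.5333·0.0000 + 0.4667·0.0000] = 0.0000; exercise value = 0.0000 ≤ continuation, so V_d = 0.0000
Node 0 (S = 75): continuation = 1/1.01·[0.5333·4.8515 + 0.4667·0.0000] = 2.5618; exercise value = 0.0000 ≤ continuation, so V_0 = 2.5618

$2.56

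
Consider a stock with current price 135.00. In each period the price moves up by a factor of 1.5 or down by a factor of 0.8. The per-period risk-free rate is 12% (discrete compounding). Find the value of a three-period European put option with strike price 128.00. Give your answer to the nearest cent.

6.70

Risk-neutral probability p = (1 + 0.12 − 0.8)/(1.5 − 0.8) = 0.3200/0.7000 = 0.4571
Terminal stock prices: S_uuu = 455.6, S_uud = 243, S_udd = 129.6, S_ddd = 69.12
Terminal payoffs (K − S): max(-327.6, 0) = 0, max(-115, 0) = 0, max(-1.6, 0) = 0, max(58.88, 0) = 58.88
Node uu (S = 303.8): V_uu = 1/1.12·[0.4571·0.0000 + 0.5429·0.0000] = 0.0000
Node ud (S = 162): V_ud = 1/1.12·[0.4571·0.0000 + 0.5429·0.0000] = 0.0000
Node dd (S = 86.4): V_dd = 1/1.12·[0.4571·0.0000 + 0.5429·58.8800] = 28.5388
Node u (S = 202.5): V_u = 1/1.12·[0.4571·0.0000 + 0.5429·0.0000] = 0.0000
Node d (S = 108): V_d = 1/1.12·[0.4571·0.0000 + 0.5429·28.5388] = 13.8326
Node 0 (S = 135): V_0 = 1/1.12·[0.4571·0.0000 + 0.5429·13.8326] = 6.7046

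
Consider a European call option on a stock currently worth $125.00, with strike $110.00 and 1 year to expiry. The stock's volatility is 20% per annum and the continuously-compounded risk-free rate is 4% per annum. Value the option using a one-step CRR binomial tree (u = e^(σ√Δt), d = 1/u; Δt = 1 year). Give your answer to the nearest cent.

CRR parameters: u = e^(σ√Δt) = e^(0.2·√1) = 1.2214, d = 1/u = 0.8187
Per-period rate: rΔt = 0.04·1 = 0.04, so R = e^0.04 = 1.0408
Risk-neutral probability p = (e^0.04 − 0.8187)/(1.2214 − 0.8187) = 0.2221/0.4027 = 0.5515
Terminal stock prices: S_u = 152.7, S_d = 102.3
Terminal payoffs (S − K): max(42.68, 0) = 42.68, max(-7.659, 0) = 0
Node 0 (S = 125): V_0 = e^(−0.04)·[0.5515·42.6753 + 0.4485·0.0000] = 22.6133

$22.61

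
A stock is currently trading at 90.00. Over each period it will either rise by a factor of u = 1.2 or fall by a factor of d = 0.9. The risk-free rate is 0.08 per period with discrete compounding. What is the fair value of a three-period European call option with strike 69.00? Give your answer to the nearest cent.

35.40

Risk-neutral probability p = (1 + 0.08 − 0.9)/(1.2 − 0.9) = 0.1800/0.3000 = 0.6000
Terminal stock prices: S_uuu = 155.5, S_uud = 116.6, S_udd = 87.48, S_ddd = 65.61
Terminal payoffs (S − K): max(86.52, 0) = 86.52, max(47.64, 0) = 47.64, max(18.48, 0) = 18.48, max(-3.39, 0) = 0
Node uu (S = 129.6): V_uu = 1/1.08·[0.6000·86.5200 + 0.4000·47.6400] = 65.7111
Node ud (S = 97.2): V_ud = 1/1.08·[0.6000·47.6400 + 0.4000·18.4800] = 33.3111
Node dd (S = 72.9): V_dd = 1/1.08·[0.6000·18.4800 + 0.4000·0.0000] = 10.2667
Node u (S = 108): V_u = 1/1.08·[0.6000·65.7111 + 0.4000·33.3111] = 48.8436
Node d (S = 81): V_d = 1/1.08·[0.6000·33.3111 + 0.4000·10.2667] = 22.3086
Node 0 (S = 90): V_0 = 1/1.08·[0.6000·48.8436 + 0.4000·22.3086] = 35.3978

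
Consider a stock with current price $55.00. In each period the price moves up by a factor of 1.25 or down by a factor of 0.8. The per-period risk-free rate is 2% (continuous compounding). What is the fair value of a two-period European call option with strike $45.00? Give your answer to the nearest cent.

$14.22

Risk-neutral probability p = (e^0.02 − 0.8)/(1.25 − 0.8) = 0.2202/0.4500 = 0.4893
Terminal stock prices: S_uu = 85.94, S_ud = 55, S_dd = 35.2
Terminal payoffs (S − K): max(40.94, 0) = 40.94, max(10, 0) = 10, max(-9.8, 0) = 0
Node u (S = 68.75): V_u = e^(−0.02)·[0.4893·40.9375 + 0.5107·10.0000] = 24.6411
Node d (S = 44): V_d = e^(−0.02)·[0.4893·10.0000 + 0.5107·0.0000] = 4.7965
Node 0 (S = 55): V_0 = e^(−0.02)·[0.4893·24.6411 + 0.5107·4.7965] = 14.2199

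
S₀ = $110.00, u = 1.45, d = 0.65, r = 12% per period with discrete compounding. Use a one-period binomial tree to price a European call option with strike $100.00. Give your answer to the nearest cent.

$31.21

Risk-neutral probability p = (1 + 0.12 − 0.65)/(1.45 − 0.65) = 0.4700/0.8000 = 0.5875
Terminal stock prices: S_u = 159.5, S_d = 71.5
Terminal payoffs (S − K): max(59.5, 0) = 59.5, max(-28.5, 0) = 0
Node 0 (S = 110): V_0 = 1/1.12·[0.5875·59.5000 + 0.4125·0.0000] = 31.2109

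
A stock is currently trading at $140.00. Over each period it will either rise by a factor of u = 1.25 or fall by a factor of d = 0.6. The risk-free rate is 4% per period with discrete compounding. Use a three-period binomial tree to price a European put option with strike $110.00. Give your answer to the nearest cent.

$11.25

Risk-neutral probability p = (1 + 0.04 − 0.6)/(1.25 − 0.6) = 0.4400/0.6500 = 0.6769
Terminal stock prices: S_uuu = 273.4, S_uud = 131.2, S_udd = 63, S_ddd = 30.24
Terminal payoffs (K − S): max(-163.4, 0) = 0, max(-21.25, 0) = 0, max(47, 0) = 47, max(79.76, 0) = 79.76
Node uu (S = 218.8): V_uu = 1/1.04·[0.6769·0.0000 + 0.3231·0.0000] = 0.0000
Node ud (S = 105): V_ud = 1/1.04·[0.6769·0.0000 + 0.3231·47.0000] = 14.6006
Node dd (S = 50.4): V_dd = 1/1.04·[0.6769·47.0000 + 0.3231·79.7600] = 55.3692
Node u (S = 175): V_u = 1/1.04·[0.6769·0.0000 + 0.3231·14.6006] = 4.5357
Node d (S = 84): V_d = 1/1.04·[0.6769·14.6006 + 0.3231·55.3692] = 26.7038
Node 0 (S = 140): V_0 = 1/1.04·[0.6769·4.5357 + 0.3231·26.7038] = 11.2478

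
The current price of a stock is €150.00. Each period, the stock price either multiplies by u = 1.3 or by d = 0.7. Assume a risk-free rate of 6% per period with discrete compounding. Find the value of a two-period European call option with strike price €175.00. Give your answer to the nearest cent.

€25.15

Risk-neutral probability p = (1 + 0.06 − 0.7)/(1.3 − 0.7) = 0.3600/0.6000 = 0.6000
Terminal stock prices: S_uu = 253.5, S_ud = 136.5, S_dd = 73.5
Terminal payoffs (S − K): max(78.5, 0) = 78.5, max(-38.5, 0) = 0, max(-101.5, 0) = 0
Node u (S = 195): V_u = 1/1.06·[0.6000·78.5000 + 0.4000·0.0000] = 44.4340
Node d (S = 105): V_d = 1/1.06·[0.6000·0.0000 + 0.4000·0.0000] = 0.0000
Node 0 (S = 150): V_0 = 1/1.06·[0.6000·44.4340 + 0.4000·0.0000] = 25.1513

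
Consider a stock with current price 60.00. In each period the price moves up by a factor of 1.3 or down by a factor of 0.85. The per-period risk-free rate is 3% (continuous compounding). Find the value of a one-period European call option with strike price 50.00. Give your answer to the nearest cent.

11.48

Risk-neutral probability p = (e^0.03 − 0.85)/(1.3 − 0.85) = 0.1805/0.4500 = 0.4010
Terminal stock prices: S_u = 78, S_d = 51
Terminal payoffs (S − K): max(28, 0) = 28, max(1, 0) = 1
Node 0 (S = 60): V_0 = e^(−0.03)·[0.4010·28.0000 + 0.5990·1.0000] = 11.4777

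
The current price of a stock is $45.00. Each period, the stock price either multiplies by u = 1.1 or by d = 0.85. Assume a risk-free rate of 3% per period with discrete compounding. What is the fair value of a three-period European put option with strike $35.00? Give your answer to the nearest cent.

Risk-neutral probability p = (1 + 0.03 − 0.85)/(1.1 − 0.85) = 0.1800/0.2500 = 0.7200
Terminal stock prices: S_uuu = 59.9, S_uud = 46.28, S_udd = 35.76, S_ddd = 27.64
Terminal payoffs (K − S): max(-24.9, 0) = 0, max(-11.28, 0) = 0, max(-0.7638, 0) = 0, max(7.364, 0) = 7.364
Node uu (S = 54.45): V_uu = 1/1.03·[0.7200·0.0000 + 0.2800·0.0000] = 0.0000
Node ud (S = 42.08): V_ud = 1/1.03·[0.7200·0.0000 + 0.2800·0.0000] = 0.0000
Node dd (S = 32.51): V_dd = 1/1.03·[0.7200·0.0000 + 0.2800·7.3644] = 2.0020
Node u (S = 49.5): V_u = 1/1.03·[0.7200·0.0000 + 0.2800·0.0000] = 0.0000
Node d (S = 38.25): V_d = 1/1.03·[0.7200·0.0000 + 0.2800·2.0020] = 0.5442
Node 0 (S = 45): V_0 = 1/1.03·[0.7200·0.0000 + 0.2800·0.5442] = 0.1479

$0.15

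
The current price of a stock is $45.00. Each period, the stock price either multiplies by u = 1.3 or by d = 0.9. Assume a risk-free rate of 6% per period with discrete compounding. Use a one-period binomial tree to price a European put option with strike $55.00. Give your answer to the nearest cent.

Risk-neutral probability p = (1 + 0.06 − 0.9)/(1.3 − 0.9) = 0.1600/0.4000 = 0.4000
Terminal stock prices: S_u = 58.5, S_d = 40.5
Terminal payoffs (K − S): max(-3.5, 0) = 0, max(14.5, 0) = 14.5
Node 0 (S = 45): V_0 = 1/1.06·[0.4000·0.0000 + 0.6000·14.5000] = 8.2075

$8.21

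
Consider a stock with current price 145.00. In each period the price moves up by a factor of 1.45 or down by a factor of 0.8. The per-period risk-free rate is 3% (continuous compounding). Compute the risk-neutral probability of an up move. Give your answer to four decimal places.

Risk-neutral probability p = (e^0.03 − 0.8)/(1.45 − 0.8) = 0.2305/0.6500 = 0.3545

p = 0.3545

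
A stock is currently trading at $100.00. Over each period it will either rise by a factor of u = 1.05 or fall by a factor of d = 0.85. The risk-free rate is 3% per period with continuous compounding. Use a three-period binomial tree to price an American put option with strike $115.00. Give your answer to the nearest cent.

$15.00

Risk-neutral probability p = (e^0.03 − 0.85)/(1.05 − 0.85) = 0.1805/0.2000 = 0.9023
Terminal stock prices: S_uuu = 115.8, S_uud = 93.71, S_udd = 75.86, S_ddd = 61.41
Terminal payoffs (K − S): max(-0.7625, 0) = 0, max(21.29, 0) = 21.29, max(39.14, 0) = 39.14, max(53.59, 0) = 53.59
Node uu (S = 110.2): continuation = e^(−0.03)·[0.9023·0.0000 + 0.0977·21.2875] = 2.0189; exercise value = 4.7500 > continuation, so V_uu = 4.7500 (exercise)
Node ud (S = 89.25): continuation = e^(−0.03)·[0.9023·21.2875 + 0.0977·39.1375] = 22.3512; exercise value = 25.7500 > continuation, so V_ud = 25.7500 (exercise)
Node dd (S = 72.25): continuation = e^(−0.03)·[0.9023·39.1375 + 0.0977·53.5875] = 39.3512; exercise value = 42.7500 > continuation, so V_dd = 42.7500 (exercise)
Node u (S = 105): continuation = e^(−0.03)·[0.9023·4.7500 + 0.0977·25.7500] = 6.6012; exercise value = 10.0000 > continuation, so V_u = 10.0000 (exercise)
Node d (S = 85): continuation = e^(−0.03)·[0.9023·25.7500 + 0.0977·42.7500] = 26.6012; exercise value = 30.0000 > continuation, so V_d = 30.0000 (exercise)
Node 0 (S = 100): continuation = e^(−0.03)·[0.9023·10.0000 + 0.0977·30.0000] = 11.6012; exercise value = 15.0000 > continuation, so V_0 = 15.0000 (exercise)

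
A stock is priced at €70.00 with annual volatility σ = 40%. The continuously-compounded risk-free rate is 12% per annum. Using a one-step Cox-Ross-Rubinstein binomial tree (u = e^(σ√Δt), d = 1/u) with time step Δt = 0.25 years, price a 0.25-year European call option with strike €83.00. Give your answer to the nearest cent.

€1.27

CRR parameters: u = e^(σ√Δt) = e^(0.4·√0.25) = 1.2214, d = 1/u = 0.8187
Per-period rate: rΔt = 0.12·0.25 = 0.03, so R = e^0.03 = 1.0305
Risk-neutral probability p = (e^0.03 − 0.8187)/(1.2214 − 0.8187) = 0.2117/0.4027 = 0.5258
Terminal stock prices: S_u = 85.5, S_d = 57.31
Terminal payoffs (S − K): max(2.498, 0) = 2.498, max(-25.69, 0) = 0
Node 0 (S = 70): V_0 = e^(−0.03)·[0.5258·2.4982 + 0.4742·0.0000] = 1.2747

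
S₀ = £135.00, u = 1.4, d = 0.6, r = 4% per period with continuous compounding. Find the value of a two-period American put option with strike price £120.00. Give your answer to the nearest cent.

Risk-neutral probability p = (e^0.04 − 0.6)/(1.4 − 0.6) = 0.4408/0.8000 = 0.5510
Terminal stock prices: S_uu = 264.6, S_ud = 113.4, S_dd = 48.6
Terminal payoffs (K − S): max(-144.6, 0) = 0, max(6.6, 0) = 6.6, max(71.4, 0) = 71.4
Node u (S = 189): continuation = e^(−0.04)·[0.5510·0.0000 + 0.4490·6.6000] = 2.8471; exercise value = 0.0000 ≤ continuation, so V_u = 2.8471
Node d (S = 81): continuation = e^(−0.04)·[0.5510·6.6000 + 0.4490·71.4000] = 34.2947; exercise value = 39.0000 > continuation, so V_d = 39.0000 (exercise)
Node 0 (S = 135): continuation = e^(−0.04)·[0.5510·2.8471 + 0.4490·39.0000] = 18.3312; exercise value = 0.0000 ≤ continuation, so V_0 = 18.3312

£18.33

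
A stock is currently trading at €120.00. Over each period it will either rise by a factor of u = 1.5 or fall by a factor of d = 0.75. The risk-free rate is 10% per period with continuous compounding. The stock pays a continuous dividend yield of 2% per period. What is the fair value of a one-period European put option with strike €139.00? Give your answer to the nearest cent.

Per-period risk-free factor R = e^0.1 = 1.1052; dividend-adjusted growth = e^(0.1−0.02) = 1.0833.
Risk-neutral probability p = (1.0833 − 0.75)/(1.5 − 0.75) = 0.3333/0.7500 = 0.4444
Terminal stock prices: S_u = 180, S_d = 90
Terminal payoffs (K − S): max(-41, 0) = 0, max(49, 0) = 49
Node 0 (S = 120): V_0 = e^(−0.1)·[0.4444·0.0000 + 0.5556·49.0000] = 24.6344

€24.63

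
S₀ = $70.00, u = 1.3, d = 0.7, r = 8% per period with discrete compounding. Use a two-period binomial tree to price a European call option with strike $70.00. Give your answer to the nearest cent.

$16.61

Risk-neutral probability p = (1 + 0.08 − 0.7)/(1.3 − 0.7) = 0.3800/0.6000 = 0.6333
Terminal stock prices: S_uu = 118.3, S_ud = 63.7, S_dd = 34.3
Terminal payoffs (S − K): max(48.3, 0) = 48.3, max(-6.3, 0) = 0, max(-35.7, 0) = 0
Node u (S = 91): V_u = 1/1.08·[0.6333·48.3000 + 0.3667·0.0000] = 28.3241
Node d (S = 49): V_d = 1/1.08·[0.6333·0.0000 + 0.3667·0.0000] = 0.0000
Node 0 (S = 70): V_0 = 1/1.08·[0.6333·28.3241 + 0.3667·0.0000] = 16.6098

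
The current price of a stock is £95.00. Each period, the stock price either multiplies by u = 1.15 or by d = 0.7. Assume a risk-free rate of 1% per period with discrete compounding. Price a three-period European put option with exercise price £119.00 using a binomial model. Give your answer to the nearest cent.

Risk-neutral probability p = (1 + 0.01 − 0.7)/(1.15 − 0.7) = 0.3100/0.4500 = 0.6889
Terminal stock prices: S_uuu = 144.5, S_uud = 87.95, S_udd = 53.53, S_ddd = 32.58
Terminal payoffs (K − S): max(-25.48, 0) = 0, max(31.05, 0) = 31.05, max(65.47, 0) = 65.47, max(86.42, 0) = 86.42
Node uu (S = 125.6): V_uu = 1/1.01·[0.6889·0.0000 + 0.3111·31.0538] = 9.5655
Node ud (S = 76.47): V_ud = 1/1.01·[0.6889·31.0538 + 0.3111·65.4675] = 41.3468
Node dd (S = 46.55): V_dd = 1/1.01·[0.6889·65.4675 + 0.3111·86.4150] = 71.2718
Node u (S = 109.2): V_u = 1/1.01·[0.6889·9.5655 + 0.3111·41.3468] = 19.2604
Node d (S = 66.5): V_d = 1/1.01·[0.6889·41.3468 + 0.3111·71.2718] = 50.1552
Node 0 (S = 95): V_0 = 1/1.01·[0.6889·19.2604 + 0.3111·50.1552] = 28.5863

£28.59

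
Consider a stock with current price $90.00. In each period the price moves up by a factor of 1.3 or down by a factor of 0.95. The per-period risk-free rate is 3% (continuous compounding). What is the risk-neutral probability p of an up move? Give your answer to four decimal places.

p = 0.2299

Risk-neutral probability p = (e^0.03 − 0.95)/(1.3 − 0.95) = 0.0805/0.3500 = 0.2299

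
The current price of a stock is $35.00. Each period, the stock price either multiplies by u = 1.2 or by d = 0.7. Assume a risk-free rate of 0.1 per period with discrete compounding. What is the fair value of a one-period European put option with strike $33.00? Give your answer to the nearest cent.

$1.55

Risk-neutral probability p = (1 + 0.1 − 0.7)/(1.2 − 0.7) = 0.4000/0.5000 = 0.8000
Terminal stock prices: S_u = 42, S_d = 24.5
Terminal payoffs (K − S): max(-9, 0) = 0, max(8.5, 0) = 8.5
Node 0 (S = 35): V_0 = 1/1.1·[0.8000·0.0000 + 0.2000·8.5000] = 1.5455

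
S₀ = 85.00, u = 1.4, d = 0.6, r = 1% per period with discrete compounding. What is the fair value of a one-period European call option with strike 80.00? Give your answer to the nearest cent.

Risk-neutral probability p = (1 + 0.01 − 0.6)/(1.4 − 0.6) = 0.4100/0.8000 = 0.5125
Terminal stock prices: S_u = 119, S_d = 51
Terminal payoffs (S − K): max(39, 0) = 39, max(-29, 0) = 0
Node 0 (S = 85): V_0 = 1/1.01·[0.5125·39.0000 + 0.4875·0.0000] = 19.7896

19.79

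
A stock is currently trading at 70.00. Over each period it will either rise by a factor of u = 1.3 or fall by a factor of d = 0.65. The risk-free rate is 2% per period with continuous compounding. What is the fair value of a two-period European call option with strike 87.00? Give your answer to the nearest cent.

9.75

Risk-neutral probability p = (e^0.02 − 0.65)/(1.3 − 0.65) = 0.3702/0.6500 = 0.5695
Terminal stock prices: S_uu = 118.3, S_ud = 59.15, S_dd = 29.58
Terminal payoffs (S − K): max(31.3, 0) = 31.3, max(-27.85, 0) = 0, max(-57.42, 0) = 0
Node u (S = 91): V_u = e^(−0.02)·[0.5695·31.3000 + 0.4305·0.0000] = 17.4736
Node d (S = 45.5): V_d = e^(−0.02)·[0.5695·0.0000 + 0.4305·0.0000] = 0.0000
Node 0 (S = 70): V_0 = e^(−0.02)·[0.5695·17.4736 + 0.4305·0.0000] = 9.7549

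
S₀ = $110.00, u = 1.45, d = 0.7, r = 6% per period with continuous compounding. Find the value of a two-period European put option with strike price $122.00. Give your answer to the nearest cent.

$20.76

Risk-neutral probability p = (e^0.06 − 0.7)/(1.45 − 0.7) = 0.3618/0.7500 = 0.4824
Terminal stock prices: S_uu = 231.3, S_ud = 111.6, S_dd = 53.9
Terminal payoffs (K − S): max(-109.3, 0) = 0, max(10.35, 0) = 10.35, max(68.1, 0) = 68.1
Node u (S = 159.5): V_u = e^(−0.06)·[0.4824·0.0000 + 0.5176·10.3500] = 5.0447
Node d (S = 77): V_d = e^(−0.06)·[0.4824·10.3500 + 0.5176·68.1000] = 37.8953
Node 0 (S = 110): V_0 = e^(−0.06)·[0.4824·5.0447 + 0.5176·37.8953] = 20.7627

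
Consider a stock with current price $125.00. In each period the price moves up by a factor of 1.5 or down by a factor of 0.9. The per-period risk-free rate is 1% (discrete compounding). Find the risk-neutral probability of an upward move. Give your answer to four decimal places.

p = 0.1833

Risk-neutral probability p = (1 + 0.01 − 0.9)/(1.5 − 0.9) = 0.1100/0.6000 = 0.1833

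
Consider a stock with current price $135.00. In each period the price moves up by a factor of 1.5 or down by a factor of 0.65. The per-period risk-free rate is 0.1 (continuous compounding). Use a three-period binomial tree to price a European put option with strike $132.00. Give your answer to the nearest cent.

Risk-neutral probability p = (e^0.1 − 0.65)/(1.5 − 0.65) = 0.4552/0.8500 = 0.5355
Terminal stock prices: S_uuu = 455.6, S_uud = 197.4, S_udd = 85.56, S_ddd = 37.07
Terminal payoffs (K − S): max(-323.6, 0) = 0, max(-65.44, 0) = 0, max(46.44, 0) = 46.44, max(94.93, 0) = 94.93
Node uu (S = 303.8): V_uu = e^(−0.1)·[0.5355·0.0000 + 0.4645·0.0000] = 0.0000
Node ud (S = 131.6): V_ud = e^(−0.1)·[0.5355·0.0000 + 0.4645·46.4437] = 19.5204
Node dd (S = 57.04): V_dd = e^(−0.1)·[0.5355·46.4437 + 0.4645·94.9256] = 62.4010
Node u (S = 202.5): V_u = e^(−0.1)·[0.5355·0.0000 + 0.4645·19.5204] = 8.2044
Node d (S = 87.75): V_d = e^(−0.1)·[0.5355·19.5204 + 0.4645·62.4010] = 35.6856
Node 0 (S = 135): V_0 = e^(−0.1)·[0.5355·8.2044 + 0.4645·35.6856] = 18.9740

$18.97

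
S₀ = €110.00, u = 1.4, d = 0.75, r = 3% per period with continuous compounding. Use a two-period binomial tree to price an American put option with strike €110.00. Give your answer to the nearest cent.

Risk-neutral probability p = (e^0.03 − 0.75)/(1.4 − 0.75) = 0.2805/0.6500 = 0.4315
Terminal stock prices: S_uu = 215.6, S_ud = 115.5, S_dd = 61.88
Terminal payoffs (K − S): max(-105.6, 0) = 0, max(-5.5, 0) = 0, max(48.12, 0) = 48.12
Node u (S = 154): continuation = e^(−0.03)·[0.4315·0.0000 + 0.5685·0.0000] = 0.0000; exercise value = 0.0000 ≤ continuation, so V_u = 0.0000
Node d (S = 82.5): continuation = e^(−0.03)·[0.4315·0.0000 + 0.5685·48.1250] = 26.5520; exercise value = 27.5000 > continuation, so V_d = 27.5000 (exercise)
Node 0 (S = 110): continuation = e^(−0.03)·[0.4315·0.0000 + 0.5685·27.5000] = 15.1725; exercise value = 0.0000 ≤ continuation, so V_0 = 15.1725

€15.17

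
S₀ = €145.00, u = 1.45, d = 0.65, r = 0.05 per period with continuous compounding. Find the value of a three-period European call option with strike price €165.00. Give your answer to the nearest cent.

€40.83

Risk-neutral probability p = (e^0.05 − 0.65)/(1.45 − 0.65) = 0.4013/0.8000 = 0.5016
Terminal stock prices: S_uuu = 442.1, S_uud = 198.2, S_udd = 88.83, S_ddd = 39.82
Terminal payoffs (S − K): max(277.1, 0) = 277.1, max(33.16, 0) = 33.16, max(-76.17, 0) = 0, max(-125.2, 0) = 0
Node uu (S = 304.9): V_uu = e^(−0.05)·[0.5016·277.0506 + 0.4984·33.1606] = 147.9096
Node ud (S = 136.7): V_ud = e^(−0.05)·[0.5016·33.1606 + 0.4984·0.0000] = 15.8218
Node dd (S = 61.26): V_dd = e^(−0.05)·[0.5016·0.0000 + 0.4984·0.0000] = 0.0000
Node u (S = 210.2): V_u = e^(−0.05)·[0.5016·147.9096 + 0.4984·15.8218] = 78.0727
Node d (S = 94.25): V_d = e^(−0.05)·[0.5016·15.8218 + 0.4984·0.0000] = 7.5490
Node 0 (S = 145): V_0 = e^(−0.05)·[0.5016·78.0727 + 0.4984·7.5490] = 40.8295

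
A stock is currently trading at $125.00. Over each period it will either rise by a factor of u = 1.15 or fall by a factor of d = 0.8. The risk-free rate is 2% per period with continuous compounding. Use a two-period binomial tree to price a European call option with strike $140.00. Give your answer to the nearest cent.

$9.63

Risk-neutral probability p = (e^0.02 − 0.8)/(1.15 − 0.8) = 0.2202/0.3500 = 0.6291
Terminal stock prices: S_uu = 165.3, S_ud = 115, S_dd = 80
Terminal payoffs (S − K): max(25.31, 0) = 25.31, max(-25, 0) = 0, max(-60, 0) = 0
Node u (S = 143.8): V_u = e^(−0.02)·[0.6291·25.3125 + 0.3709·0.0000] = 15.6099
Node d (S = 100): V_d = e^(−0.02)·[0.6291·0.0000 + 0.3709·0.0000] = 0.0000
Node 0 (S = 125): V_0 = e^(−0.02)·[0.6291·15.6099 + 0.3709·0.0000] = 9.6265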